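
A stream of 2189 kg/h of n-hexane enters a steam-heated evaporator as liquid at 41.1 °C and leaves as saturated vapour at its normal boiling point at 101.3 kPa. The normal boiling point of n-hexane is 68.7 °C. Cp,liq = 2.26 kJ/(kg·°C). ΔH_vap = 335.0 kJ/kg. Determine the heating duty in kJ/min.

Q = 14500 kJ/min

liquid 41.1→68.7 °C: 62.376 kJ/kg
vaporisation at 68.7 °C: 335 kJ/kg
Δh = 62.376 + 335 = 397.38 kJ/kg
Q = ṁ·Δh = 2189 kg/h × 397.38 kJ/kg = 869860 kJ/h
|Q| = 241.63 kW = 14498 kJ/min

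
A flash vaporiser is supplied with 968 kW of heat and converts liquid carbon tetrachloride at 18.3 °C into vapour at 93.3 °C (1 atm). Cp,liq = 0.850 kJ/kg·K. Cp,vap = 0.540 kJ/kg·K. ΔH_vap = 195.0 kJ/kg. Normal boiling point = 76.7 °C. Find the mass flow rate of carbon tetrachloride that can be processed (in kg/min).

Δh = 0.850×(76.7−18.3) + 195.0 + 0.540×(93.3−76.7) = 253.6 kJ/kg
Q = 968 kW = 968 kJ/s = 58080 kJ/min
ṁ = Q/Δh = 58080 / 253.6 = 229.02 kg/min

ṁ = 229 kg/min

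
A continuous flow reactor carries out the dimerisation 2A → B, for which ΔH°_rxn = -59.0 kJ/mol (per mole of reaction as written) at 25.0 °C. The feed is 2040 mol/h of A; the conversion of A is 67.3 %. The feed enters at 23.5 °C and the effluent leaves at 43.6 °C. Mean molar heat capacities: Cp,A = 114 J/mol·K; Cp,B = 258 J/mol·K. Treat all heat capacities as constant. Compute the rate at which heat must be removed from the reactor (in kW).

Q_out = 9.85 kW

Extent of reaction ξ = 0.673 × 2040 / 2 = 686.46 mol/h
Reaction term: ξ·ΔH°_rxn = 686.46 × -59.0 = -40501 kJ/h
Sensible, feed 23.5→25 °C: 348.84 kJ/h
Outlet flows (mol/h): A 667.08, B 686.46
Sensible, products 25→43.6 °C: 4708.7 kJ/h
Q = ΔH = -35444 kJ/h = -9.8455 kW
Heat removed = 9.8455 kW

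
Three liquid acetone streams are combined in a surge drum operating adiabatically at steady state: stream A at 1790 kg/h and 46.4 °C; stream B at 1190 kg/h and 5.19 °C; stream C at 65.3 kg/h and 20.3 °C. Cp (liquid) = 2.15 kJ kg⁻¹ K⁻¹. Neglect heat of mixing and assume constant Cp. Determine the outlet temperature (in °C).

T_out = 29.7 °C

Adiabatic, steady state ⇒ Σ ṁᵢCp,ᵢ(T_out − Tᵢ) = 0
Σ ṁᵢCp,ᵢTᵢ = 1790×2.15×46.4 + 1190×2.15×5.19 + 65.3×2.15×20.3 = 194700
Σ ṁᵢCp,ᵢ = 1790×2.15 + 1190×2.15 + 65.3×2.15 = 6547.4
T_out = 194700 / 6547.4 = 29.737 °C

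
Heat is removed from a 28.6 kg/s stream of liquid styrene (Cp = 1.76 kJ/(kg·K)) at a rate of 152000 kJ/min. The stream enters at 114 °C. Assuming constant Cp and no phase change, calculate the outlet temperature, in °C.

T_out = 63.7 °C

Q = 152000 kJ/min = 2533.3 kJ/s
ΔT = Q/(ṁ·Cp) = 2533.3/(28.6×1.76) = 50.328 K
T_out = 114 − 50.328 = 63.672 °C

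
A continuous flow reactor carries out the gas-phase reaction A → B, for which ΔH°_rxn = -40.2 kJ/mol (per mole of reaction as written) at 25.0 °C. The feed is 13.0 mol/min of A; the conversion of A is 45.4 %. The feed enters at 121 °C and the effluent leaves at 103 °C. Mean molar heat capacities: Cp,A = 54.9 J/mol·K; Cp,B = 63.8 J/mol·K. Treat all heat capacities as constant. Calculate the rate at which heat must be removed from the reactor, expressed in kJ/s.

Q_out = 4.10 kJ/s

Extent of reaction ξ = 0.454 × 13.0 = 5.902 mol/min
Reaction term: ξ·ΔH°_rxn = 5.902 × -40.2 = -237.26 kJ/min
Sensible, feed 121→25 °C: -68.515 kJ/min
Outlet flows (mol/min): A 7.098, B 5.902
Sensible, products 25→103 °C: 59.766 kJ/min
Q = ΔH = -246.01 kJ/min = -4.1002 kW
Heat removed = 4.1002 kJ/s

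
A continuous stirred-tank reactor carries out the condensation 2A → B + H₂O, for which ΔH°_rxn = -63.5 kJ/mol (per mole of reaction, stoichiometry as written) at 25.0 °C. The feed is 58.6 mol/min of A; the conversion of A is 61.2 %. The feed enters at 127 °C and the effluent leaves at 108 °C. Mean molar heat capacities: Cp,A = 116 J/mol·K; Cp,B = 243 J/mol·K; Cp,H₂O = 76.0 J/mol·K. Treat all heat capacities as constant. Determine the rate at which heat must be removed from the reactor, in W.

Extent of reaction ξ = 0.612 × 58.6 / 2 = 17.932 mol/min
Reaction term: ξ·ΔH°_rxn = 17.932 × -63.5 = -1138.7 kJ/min
Sensible, feed 127→25 °C: -693.36 kJ/min
Outlet flows (mol/min): A 22.737, B 17.932, H₂O 17.932
Sensible, products 25→108 °C: 693.68 kJ/min
Q = ΔH = -1138.3 kJ/min = -18.972 kW
Heat removed = 18972 W

Q_out = 19000 W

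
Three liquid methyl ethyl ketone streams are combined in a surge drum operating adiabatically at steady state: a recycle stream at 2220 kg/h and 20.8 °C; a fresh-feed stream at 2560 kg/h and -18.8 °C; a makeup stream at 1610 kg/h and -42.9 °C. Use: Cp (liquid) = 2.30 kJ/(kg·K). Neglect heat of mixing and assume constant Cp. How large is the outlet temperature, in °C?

No heat crosses the boundary, so H_out = H_in.
T_out = Σ ṁᵢCp,ᵢTᵢ / Σ ṁᵢCp,ᵢ
      = -163350 / 14697 = -11.114 °C

T_out = -11.1 °C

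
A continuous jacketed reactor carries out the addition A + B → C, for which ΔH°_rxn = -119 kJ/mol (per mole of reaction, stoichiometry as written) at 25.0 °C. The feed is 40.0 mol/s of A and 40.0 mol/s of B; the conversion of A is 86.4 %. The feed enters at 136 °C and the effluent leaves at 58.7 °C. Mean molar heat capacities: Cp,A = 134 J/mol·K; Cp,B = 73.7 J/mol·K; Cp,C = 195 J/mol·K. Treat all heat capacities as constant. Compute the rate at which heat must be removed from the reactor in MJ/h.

Extent of reaction ξ = 0.864 × 40.0 = 34.56 mol/s
Reaction term: ξ·ΔH°_rxn = 34.56 × -119 = -4112.6 kJ/s
Sensible, feed 136→25 °C: -922.19 kJ/s
Outlet flows (mol/s): A 5.44, B 5.44, C 34.56
Sensible, products 25→58.7 °C: 265.19 kJ/s
Q = ΔH = -4769.6 kJ/s = -4769.6 kW
Heat removed = 17171 MJ/h

Q_out = 17200 MJ/h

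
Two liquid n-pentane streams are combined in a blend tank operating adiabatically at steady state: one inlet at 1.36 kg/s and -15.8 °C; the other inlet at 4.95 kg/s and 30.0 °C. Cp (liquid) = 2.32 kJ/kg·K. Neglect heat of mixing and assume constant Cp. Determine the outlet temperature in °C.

T_out = 20.1 °C

Adiabatic, steady state ⇒ Σ ṁᵢCp,ᵢ(T_out − Tᵢ) = 0
T_out = Σ ṁᵢCp,ᵢTᵢ / Σ ṁᵢCp,ᵢ
      = 294.67 / 14.639 = 20.129 °C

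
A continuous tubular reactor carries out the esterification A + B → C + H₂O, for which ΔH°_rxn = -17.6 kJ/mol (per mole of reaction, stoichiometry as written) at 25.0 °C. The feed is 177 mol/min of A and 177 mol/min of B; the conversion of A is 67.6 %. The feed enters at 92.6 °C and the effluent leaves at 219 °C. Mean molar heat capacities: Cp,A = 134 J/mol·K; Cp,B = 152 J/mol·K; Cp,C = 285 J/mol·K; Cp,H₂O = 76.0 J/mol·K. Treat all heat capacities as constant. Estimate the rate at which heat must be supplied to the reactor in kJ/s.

Q_in = 101 kJ/s

Extent of reaction ξ = 0.676 × 177 = 119.65 mol/min
Reaction term: ξ·ΔH°_rxn = 119.65 × -17.6 = -2105.9 kJ/min
Sensible, feed 92.6→25 °C: -3422 kJ/min
Outlet flows (mol/min): A 57.348, B 57.348, C 119.65, H₂O 119.65
Sensible, products 25→219 °C: 11562 kJ/min
Q = ΔH = 6033.7 kJ/min = 100.56 kW
Heat supplied = 100.56 kJ/s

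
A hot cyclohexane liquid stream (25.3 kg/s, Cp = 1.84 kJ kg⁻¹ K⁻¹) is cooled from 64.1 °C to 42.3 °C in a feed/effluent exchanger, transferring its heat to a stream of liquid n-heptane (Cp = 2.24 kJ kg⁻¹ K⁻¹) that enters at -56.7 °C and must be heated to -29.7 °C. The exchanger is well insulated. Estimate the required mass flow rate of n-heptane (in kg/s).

ṁ_c = 16.8 kg/s

Heat released by hot stream: Q = 25.3 × 1.84 × (64.1 − 42.3) = 1014.8 kJ/s
Energy balance on cold side (adiabatic exchanger): Q = ṁ_c·Cp_c·(T_c,out − T_c,in)
ṁ_c = 1014.8 / [2.24 × (-29.7 − -56.7)] = 16.78 kg/s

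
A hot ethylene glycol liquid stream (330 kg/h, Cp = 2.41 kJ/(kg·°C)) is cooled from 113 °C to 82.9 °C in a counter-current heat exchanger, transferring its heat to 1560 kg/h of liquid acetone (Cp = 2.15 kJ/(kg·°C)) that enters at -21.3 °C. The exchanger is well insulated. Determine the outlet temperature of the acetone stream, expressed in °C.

T_c,out = -14.2 °C

Heat released by hot stream: Q = 330 × 2.41 × (113 − 82.9) = 23939 kJ/h
Energy balance on cold side (adiabatic exchanger): Q = ṁ_c·Cp_c·(T_c,out − T_c,in)
T_c,out = -21.3 + 23939/(1560 × 2.15) = -14.163 °C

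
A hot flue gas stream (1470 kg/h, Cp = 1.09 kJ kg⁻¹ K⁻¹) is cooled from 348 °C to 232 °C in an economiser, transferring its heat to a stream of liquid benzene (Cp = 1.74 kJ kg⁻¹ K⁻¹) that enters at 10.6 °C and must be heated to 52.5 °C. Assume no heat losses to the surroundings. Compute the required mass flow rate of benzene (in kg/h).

Heat released by hot stream: Q = 1470 × 1.09 × (348 − 232) = 185870 kJ/h
Energy balance on cold side (adiabatic exchanger): Q = ṁ_c·Cp_c·(T_c,out − T_c,in)
ṁ_c = 185870 / [1.74 × (52.5 − 10.6)] = 2549.4 kg/h

ṁ_c = 2550 kg/h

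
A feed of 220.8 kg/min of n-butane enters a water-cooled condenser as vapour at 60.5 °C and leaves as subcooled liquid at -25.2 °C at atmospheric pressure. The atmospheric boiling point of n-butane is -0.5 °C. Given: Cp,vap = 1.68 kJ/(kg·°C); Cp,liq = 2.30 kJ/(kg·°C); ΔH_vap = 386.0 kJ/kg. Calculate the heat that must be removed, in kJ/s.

Q_c = 2010 kJ/s

vapour 60.5→-0.5 °C: -102.48 kJ/kg
condensation at -0.5 °C: -386 kJ/kg
liquid -0.5→-25.2 °C: -56.81 kJ/kg
Δh = -102.48 + -386 + -56.81 = -545.29 kJ/kg
Q = ṁ·Δh = 220.8 kg/min × -545.29 kJ/kg = -120400 kJ/min
|Q| = 2006.7 kW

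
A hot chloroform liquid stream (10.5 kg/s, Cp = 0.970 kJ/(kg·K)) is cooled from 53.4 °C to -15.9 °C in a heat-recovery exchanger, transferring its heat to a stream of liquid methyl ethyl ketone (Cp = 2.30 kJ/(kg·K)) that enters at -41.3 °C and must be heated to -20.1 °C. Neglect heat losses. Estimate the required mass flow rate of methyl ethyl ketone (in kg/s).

ṁ_c = 14.5 kg/s

Heat released by hot stream: Q = 10.5 × 0.970 × (53.4 − -15.9) = 705.82 kJ/s
Energy balance on cold side (adiabatic exchanger): Q = ṁ_c·Cp_c·(T_c,out − T_c,in)
ṁ_c = 705.82 / [2.30 × (-20.1 − -41.3)] = 14.475 kg/s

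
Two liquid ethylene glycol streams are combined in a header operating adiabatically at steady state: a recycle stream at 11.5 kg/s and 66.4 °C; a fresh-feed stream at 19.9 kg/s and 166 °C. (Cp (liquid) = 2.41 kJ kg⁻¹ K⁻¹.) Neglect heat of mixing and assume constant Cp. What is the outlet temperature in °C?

T_out = 130 °C

Energy balance with Q = 0: Σ ṁᵢCp,ᵢ(T_out − Tᵢ) = 0
T_out = Σ ṁᵢCp,ᵢTᵢ / Σ ṁᵢCp,ᵢ
      = 9801.5 / 75.674 = 129.52 °C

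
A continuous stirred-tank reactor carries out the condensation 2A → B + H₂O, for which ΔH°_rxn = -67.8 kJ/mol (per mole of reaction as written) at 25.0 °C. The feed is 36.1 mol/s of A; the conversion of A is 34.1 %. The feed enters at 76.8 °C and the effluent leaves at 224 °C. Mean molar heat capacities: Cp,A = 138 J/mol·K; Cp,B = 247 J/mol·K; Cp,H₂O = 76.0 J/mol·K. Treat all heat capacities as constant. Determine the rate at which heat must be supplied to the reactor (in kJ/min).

Extent of reaction ξ = 0.341 × 36.1 / 2 = 6.1551 mol/s
Reaction term: ξ·ΔH°_rxn = 6.1551 × -67.8 = -417.31 kJ/s
Sensible, feed 76.8→25 °C: -258.06 kJ/s
Outlet flows (mol/s): A 23.79, B 6.1551, H₂O 6.1551
Sensible, products 25→224 °C: 1048.9 kJ/s
Q = ΔH = 373.58 kJ/s = 373.58 kW
Heat supplied = 22415 kJ/min

Q_in = 22400 kJ/min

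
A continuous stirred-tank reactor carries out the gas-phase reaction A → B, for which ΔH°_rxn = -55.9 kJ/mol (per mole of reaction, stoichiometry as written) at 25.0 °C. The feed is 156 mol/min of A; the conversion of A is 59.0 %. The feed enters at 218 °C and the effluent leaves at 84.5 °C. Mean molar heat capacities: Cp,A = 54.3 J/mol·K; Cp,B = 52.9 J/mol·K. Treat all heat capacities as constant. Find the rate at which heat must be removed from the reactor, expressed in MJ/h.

Extent of reaction ξ = 0.590 × 156 = 92.04 mol/min
Reaction term: ξ·ΔH°_rxn = 92.04 × -55.9 = -5145 kJ/min
Sensible, feed 218→25 °C: -1634.9 kJ/min
Outlet flows (mol/min): A 63.96, B 92.04
Sensible, products 25→84.5 °C: 496.35 kJ/min
Q = ΔH = -6283.6 kJ/min = -104.73 kW
Heat removed = 377.01 MJ/h

Q_out = 377 MJ/h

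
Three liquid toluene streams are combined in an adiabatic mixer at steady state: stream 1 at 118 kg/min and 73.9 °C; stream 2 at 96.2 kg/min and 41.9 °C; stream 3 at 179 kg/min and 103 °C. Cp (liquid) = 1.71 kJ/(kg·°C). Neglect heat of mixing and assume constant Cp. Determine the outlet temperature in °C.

T_out = 79.3 °C

Adiabatic, steady state ⇒ Σ ṁᵢCp,ᵢ(T_out − Tᵢ) = 0
T_out = Σ ṁᵢCp,ᵢTᵢ / Σ ṁᵢCp,ᵢ
      = 53331 / 672.37 = 79.318 °C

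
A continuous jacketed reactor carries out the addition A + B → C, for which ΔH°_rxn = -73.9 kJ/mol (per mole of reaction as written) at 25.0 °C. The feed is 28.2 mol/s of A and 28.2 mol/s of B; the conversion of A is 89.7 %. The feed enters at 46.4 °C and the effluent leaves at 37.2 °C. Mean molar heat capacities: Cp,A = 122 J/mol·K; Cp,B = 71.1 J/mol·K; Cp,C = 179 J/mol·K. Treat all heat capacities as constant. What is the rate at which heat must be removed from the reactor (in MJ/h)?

Q_out = 6930 MJ/h

Extent of reaction ξ = 0.897 × 28.2 = 25.295 mol/s
Reaction term: ξ·ΔH°_rxn = 25.295 × -73.9 = -1869.3 kJ/s
Sensible, feed 46.4→25 °C: -116.53 kJ/s
Outlet flows (mol/s): A 2.9046, B 2.9046, C 25.295
Sensible, products 25→37.2 °C: 62.083 kJ/s
Q = ΔH = -1923.8 kJ/s = -1923.8 kW
Heat removed = 6925.6 MJ/h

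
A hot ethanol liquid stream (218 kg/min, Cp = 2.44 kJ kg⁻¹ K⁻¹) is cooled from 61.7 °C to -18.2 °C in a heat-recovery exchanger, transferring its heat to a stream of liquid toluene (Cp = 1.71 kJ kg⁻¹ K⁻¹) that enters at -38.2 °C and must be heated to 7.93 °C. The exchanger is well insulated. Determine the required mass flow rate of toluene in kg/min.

Heat released by hot stream: Q = 218 × 2.44 × (61.7 − -18.2) = 42500 kJ/min
Energy balance on cold side (adiabatic exchanger): Q = ṁ_c·Cp_c·(T_c,out − T_c,in)
ṁ_c = 42500 / [1.71 × (7.93 − -38.2)] = 538.78 kg/min

ṁ_c = 539 kg/min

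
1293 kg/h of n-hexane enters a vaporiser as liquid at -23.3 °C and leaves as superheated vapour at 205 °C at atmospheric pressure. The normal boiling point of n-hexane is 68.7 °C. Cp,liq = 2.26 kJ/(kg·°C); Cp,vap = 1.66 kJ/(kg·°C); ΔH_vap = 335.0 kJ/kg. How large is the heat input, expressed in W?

Q = 276000 W

liquid -23.3→68.7 °C: 207.92 kJ/kg
vaporisation at 68.7 °C: 335 kJ/kg
vapour 68.7→205 °C: 226.26 kJ/kg
Δh = 207.92 + 335 + 226.26 = 769.18 kJ/kg
Q = ṁ·Δh = 1293 kg/h × 769.18 kJ/kg = 994550 kJ/h
|Q| = 276.26 kW = 276260 W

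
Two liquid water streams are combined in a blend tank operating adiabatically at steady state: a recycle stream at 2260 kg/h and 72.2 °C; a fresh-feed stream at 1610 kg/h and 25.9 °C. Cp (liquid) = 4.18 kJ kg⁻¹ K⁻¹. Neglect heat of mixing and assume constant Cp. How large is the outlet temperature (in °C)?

Energy balance with Q = 0: Σ ṁᵢCp,ᵢ(T_out − Tᵢ) = 0
T_out = Σ ṁᵢCp,ᵢTᵢ / Σ ṁᵢCp,ᵢ
      = 856360 / 16177 = 52.938 °C

T_out = 52.9 °C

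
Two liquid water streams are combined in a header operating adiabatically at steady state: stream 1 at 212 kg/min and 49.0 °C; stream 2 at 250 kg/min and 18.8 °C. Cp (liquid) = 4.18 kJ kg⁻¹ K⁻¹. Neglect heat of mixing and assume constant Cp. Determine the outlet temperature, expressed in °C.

No heat crosses the boundary, so H_out = H_in.
T_out = Σ ṁᵢCp,ᵢTᵢ / Σ ṁᵢCp,ᵢ
      = 63068 / 1931.2 = 32.658 °C

T_out = 32.7 °C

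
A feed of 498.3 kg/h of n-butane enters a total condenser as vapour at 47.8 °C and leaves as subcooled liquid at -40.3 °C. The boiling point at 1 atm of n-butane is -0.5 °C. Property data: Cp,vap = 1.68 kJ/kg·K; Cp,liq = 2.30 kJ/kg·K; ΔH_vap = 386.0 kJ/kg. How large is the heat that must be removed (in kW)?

vapour 47.8→-0.5 °C: -81.144 kJ/kg
condensation at -0.5 °C: -386 kJ/kg
liquid -0.5→-40.3 °C: -91.54 kJ/kg
Δh = -81.144 + -386 + -91.54 = -558.68 kJ/kg
Q = ṁ·Δh = 498.3 kg/h × -558.68 kJ/kg = -278390 kJ/h
|Q| = 77.331 kW

Q_c = 77.3 kW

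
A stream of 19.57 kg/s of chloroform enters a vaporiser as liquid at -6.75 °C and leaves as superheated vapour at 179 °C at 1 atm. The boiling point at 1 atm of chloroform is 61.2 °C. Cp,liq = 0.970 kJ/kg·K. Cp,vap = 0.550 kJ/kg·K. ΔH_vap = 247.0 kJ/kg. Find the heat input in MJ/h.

Q = 26600 MJ/h

liquid -6.75→61.2 °C: 65.912 kJ/kg
vaporisation at 61.2 °C: 247 kJ/kg
vapour 61.2→179 °C: 64.79 kJ/kg
Δh = 65.912 + 247 + 64.79 = 377.7 kJ/kg
Q = ṁ·Δh = 19.57 kg/s × 377.7 kJ/kg = 7391.6 kJ/s
|Q| = 7391.6 kW = 26610 MJ/h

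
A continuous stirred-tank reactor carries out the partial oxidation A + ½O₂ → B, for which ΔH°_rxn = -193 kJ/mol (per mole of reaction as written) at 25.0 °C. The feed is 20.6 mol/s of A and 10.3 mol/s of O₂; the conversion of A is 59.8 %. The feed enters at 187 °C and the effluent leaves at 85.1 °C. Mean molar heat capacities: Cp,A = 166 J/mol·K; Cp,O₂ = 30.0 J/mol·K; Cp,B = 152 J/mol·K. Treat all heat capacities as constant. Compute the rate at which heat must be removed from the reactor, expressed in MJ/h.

Extent of reaction ξ = 0.598 × 20.6 = 12.319 mol/s
Reaction term: ξ·ΔH°_rxn = 12.319 × -193 = -2377.5 kJ/s
Sensible, feed 187→25 °C: -604.03 kJ/s
Outlet flows (mol/s): A 8.2812, O₂ 4.1406, B 12.319
Sensible, products 25→85.1 °C: 202.62 kJ/s
Q = ΔH = -2778.9 kJ/s = -2778.9 kW
Heat removed = 10004 MJ/h

Q_out = 10000 MJ/h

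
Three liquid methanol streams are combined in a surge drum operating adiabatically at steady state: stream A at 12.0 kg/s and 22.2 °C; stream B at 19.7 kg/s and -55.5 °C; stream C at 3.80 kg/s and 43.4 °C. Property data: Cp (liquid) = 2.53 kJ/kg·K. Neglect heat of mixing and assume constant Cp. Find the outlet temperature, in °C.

Energy balance with Q = 0: Σ ṁᵢCp,ᵢ(T_out − Tᵢ) = 0
Σ ṁᵢCp,ᵢTᵢ = 12.0×2.53×22.2 + 19.7×2.53×-55.5 + 3.80×2.53×43.4 = -1674.9
Σ ṁᵢCp,ᵢ = 12.0×2.53 + 19.7×2.53 + 3.80×2.53 = 89.815
T_out = -1674.9 / 89.815 = -18.649 °C

T_out = -18.6 °C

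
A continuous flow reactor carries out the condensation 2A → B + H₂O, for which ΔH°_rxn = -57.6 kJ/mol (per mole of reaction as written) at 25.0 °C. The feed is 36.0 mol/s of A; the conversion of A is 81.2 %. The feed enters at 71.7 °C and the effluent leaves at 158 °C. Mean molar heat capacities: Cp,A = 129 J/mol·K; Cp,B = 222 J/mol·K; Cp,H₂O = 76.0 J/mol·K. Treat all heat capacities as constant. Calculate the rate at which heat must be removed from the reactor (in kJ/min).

Q_out = 21800 kJ/min

Extent of reaction ξ = 0.812 × 36.0 / 2 = 14.616 mol/s
Reaction term: ξ·ΔH°_rxn = 14.616 × -57.6 = -841.88 kJ/s
Sensible, feed 71.7→25 °C: -216.87 kJ/s
Outlet flows (mol/s): A 6.768, B 14.616, H₂O 14.616
Sensible, products 25→158 °C: 695.41 kJ/s
Q = ΔH = -363.35 kJ/s = -363.35 kW
Heat removed = 21801 kJ/min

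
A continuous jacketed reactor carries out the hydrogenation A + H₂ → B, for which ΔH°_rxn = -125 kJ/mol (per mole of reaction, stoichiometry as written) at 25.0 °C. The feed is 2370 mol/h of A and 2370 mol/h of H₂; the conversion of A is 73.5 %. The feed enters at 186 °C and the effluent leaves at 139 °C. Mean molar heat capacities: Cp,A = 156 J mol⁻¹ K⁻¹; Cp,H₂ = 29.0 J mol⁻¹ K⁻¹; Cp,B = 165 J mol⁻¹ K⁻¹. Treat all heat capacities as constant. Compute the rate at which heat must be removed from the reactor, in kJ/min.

Extent of reaction ξ = 0.735 × 2370 = 1742 mol/h
Reaction term: ξ·ΔH°_rxn = 1742 × -125 = -217740 kJ/h
Sensible, feed 186→25 °C: -70590 kJ/h
Outlet flows (mol/h): A 628.05, H₂ 628.05, B 1742
Sensible, products 25→139 °C: 46012 kJ/h
Q = ΔH = -242320 kJ/h = -67.312 kW
Heat removed = 4038.7 kJ/min

Q_out = 4040 kJ/min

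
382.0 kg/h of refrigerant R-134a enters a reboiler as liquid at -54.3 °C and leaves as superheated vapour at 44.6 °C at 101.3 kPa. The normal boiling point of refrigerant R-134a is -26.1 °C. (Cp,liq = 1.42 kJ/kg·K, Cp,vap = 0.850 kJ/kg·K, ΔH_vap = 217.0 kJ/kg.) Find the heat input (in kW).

liquid -54.3→-26.1 °C: 40.044 kJ/kg
vaporisation at -26.1 °C: 217 kJ/kg
vapour -26.1→44.6 °C: 60.095 kJ/kg
Δh = 40.044 + 217 + 60.095 = 317.14 kJ/kg
Q = ṁ·Δh = 382.0 kg/h × 317.14 kJ/kg = 121150 kJ/h
|Q| = 33.652 kW

Q = 33.7 kW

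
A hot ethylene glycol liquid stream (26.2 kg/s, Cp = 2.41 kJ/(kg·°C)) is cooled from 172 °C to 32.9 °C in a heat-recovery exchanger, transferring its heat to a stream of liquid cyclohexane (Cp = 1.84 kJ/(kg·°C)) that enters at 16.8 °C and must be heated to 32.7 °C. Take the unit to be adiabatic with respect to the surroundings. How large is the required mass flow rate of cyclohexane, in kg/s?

Heat released by hot stream: Q = 26.2 × 2.41 × (172 − 32.9) = 8783.1 kJ/s
Energy balance on cold side (adiabatic exchanger): Q = ṁ_c·Cp_c·(T_c,out − T_c,in)
ṁ_c = 8783.1 / [1.84 × (32.7 − 16.8)] = 300.21 kg/s

ṁ_c = 300 kg/s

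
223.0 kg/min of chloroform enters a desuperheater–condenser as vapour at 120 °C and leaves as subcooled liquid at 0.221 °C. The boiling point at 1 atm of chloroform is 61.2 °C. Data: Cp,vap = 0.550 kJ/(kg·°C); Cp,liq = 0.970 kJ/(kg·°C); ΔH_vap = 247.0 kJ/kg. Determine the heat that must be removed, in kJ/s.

Q_c = 1260 kJ/s

vapour 120→61.2 °C: -32.34 kJ/kg
condensation at 61.2 °C: -247 kJ/kg
liquid 61.2→0.221 °C: -59.15 kJ/kg
Δh = -32.34 + -247 + -59.15 = -338.49 kJ/kg
Q = ṁ·Δh = 223.0 kg/min × -338.49 kJ/kg = -75483 kJ/min
|Q| = 1258.1 kW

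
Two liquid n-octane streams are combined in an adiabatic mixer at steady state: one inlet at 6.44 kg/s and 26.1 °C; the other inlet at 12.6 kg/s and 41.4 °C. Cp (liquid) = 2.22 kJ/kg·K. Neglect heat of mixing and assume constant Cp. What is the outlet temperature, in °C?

T_out = 36.2 °C

Energy balance with Q = 0: Σ ṁᵢCp,ᵢ(T_out − Tᵢ) = 0
Σ ṁᵢCp,ᵢTᵢ = 6.44×2.22×26.1 + 12.6×2.22×41.4 = 1531.2
Σ ṁᵢCp,ᵢ = 6.44×2.22 + 12.6×2.22 = 42.269
T_out = 1531.2 / 42.269 = 36.225 °C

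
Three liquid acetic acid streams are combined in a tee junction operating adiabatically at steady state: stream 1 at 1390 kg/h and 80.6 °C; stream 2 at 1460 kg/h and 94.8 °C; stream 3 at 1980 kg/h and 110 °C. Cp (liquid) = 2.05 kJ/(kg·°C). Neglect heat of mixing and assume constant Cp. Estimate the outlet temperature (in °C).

T_out = 96.9 °C

Energy balance with Q = 0: Σ ṁᵢCp,ᵢ(T_out − Tᵢ) = 0
Σ ṁᵢCp,ᵢTᵢ = 1390×2.05×80.6 + 1460×2.05×94.8 + 1980×2.05×110 = 959900
Σ ṁᵢCp,ᵢ = 1390×2.05 + 1460×2.05 + 1980×2.05 = 9901.5
T_out = 959900 / 9901.5 = 96.945 °C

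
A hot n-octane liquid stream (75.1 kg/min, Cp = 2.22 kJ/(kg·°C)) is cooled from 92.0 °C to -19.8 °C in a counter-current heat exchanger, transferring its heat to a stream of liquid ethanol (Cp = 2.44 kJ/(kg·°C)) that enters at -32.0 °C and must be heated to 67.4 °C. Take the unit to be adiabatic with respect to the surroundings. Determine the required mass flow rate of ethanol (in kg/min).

Heat released by hot stream: Q = 75.1 × 2.22 × (92.0 − -19.8) = 18640 kJ/min
Energy balance on cold side (adiabatic exchanger): Q = ṁ_c·Cp_c·(T_c,out − T_c,in)
ṁ_c = 18640 / [2.44 × (67.4 − -32.0)] = 76.853 kg/min

ṁ_c = 76.9 kg/min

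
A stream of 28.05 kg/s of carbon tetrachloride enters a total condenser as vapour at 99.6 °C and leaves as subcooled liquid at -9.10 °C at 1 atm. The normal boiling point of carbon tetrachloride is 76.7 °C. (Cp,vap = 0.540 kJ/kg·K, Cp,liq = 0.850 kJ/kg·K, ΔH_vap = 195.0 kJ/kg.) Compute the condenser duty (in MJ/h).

vapour 99.6→76.7 °C: -12.366 kJ/kg
condensation at 76.7 °C: -195 kJ/kg
liquid 76.7→-9.10 °C: -72.93 kJ/kg
Δh = -12.366 + -195 + -72.93 = -280.3 kJ/kg
Q = ṁ·Δh = 28.05 kg/s × -280.3 kJ/kg = -7862.3 kJ/s
|Q| = 7862.3 kW = 28304 MJ/h

Q_c = 28300 MJ/h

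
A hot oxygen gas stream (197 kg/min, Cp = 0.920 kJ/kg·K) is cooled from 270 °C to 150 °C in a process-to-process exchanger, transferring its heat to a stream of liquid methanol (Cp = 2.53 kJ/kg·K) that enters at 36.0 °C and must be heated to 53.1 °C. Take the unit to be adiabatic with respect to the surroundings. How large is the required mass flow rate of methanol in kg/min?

Heat released by hot stream: Q = 197 × 0.920 × (270 − 150) = 21749 kJ/min
Energy balance on cold side (adiabatic exchanger): Q = ṁ_c·Cp_c·(T_c,out − T_c,in)
ṁ_c = 21749 / [2.53 × (53.1 − 36.0)] = 502.71 kg/min

ṁ_c = 503 kg/min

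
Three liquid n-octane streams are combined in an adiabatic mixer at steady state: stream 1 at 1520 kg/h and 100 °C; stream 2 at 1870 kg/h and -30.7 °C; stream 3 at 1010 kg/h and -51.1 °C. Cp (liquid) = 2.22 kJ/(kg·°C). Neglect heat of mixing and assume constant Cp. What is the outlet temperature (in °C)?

T_out = 9.77 °C

Energy balance with Q = 0: Σ ṁᵢCp,ᵢ(T_out − Tᵢ) = 0
T_out = Σ ṁᵢCp,ᵢTᵢ / Σ ṁᵢCp,ᵢ
      = 95416 / 9768 = 9.7682 °C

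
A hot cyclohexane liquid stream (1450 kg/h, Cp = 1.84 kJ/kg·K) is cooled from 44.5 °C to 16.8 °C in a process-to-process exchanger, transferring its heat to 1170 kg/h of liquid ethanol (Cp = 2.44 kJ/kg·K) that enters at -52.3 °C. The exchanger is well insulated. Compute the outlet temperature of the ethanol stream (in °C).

T_c,out = -26.4 °C

Heat released by hot stream: Q = 1450 × 1.84 × (44.5 − 16.8) = 73904 kJ/h
Energy balance on cold side (adiabatic exchanger): Q = ṁ_c·Cp_c·(T_c,out − T_c,in)
T_c,out = -52.3 + 73904/(1170 × 2.44) = -26.413 °C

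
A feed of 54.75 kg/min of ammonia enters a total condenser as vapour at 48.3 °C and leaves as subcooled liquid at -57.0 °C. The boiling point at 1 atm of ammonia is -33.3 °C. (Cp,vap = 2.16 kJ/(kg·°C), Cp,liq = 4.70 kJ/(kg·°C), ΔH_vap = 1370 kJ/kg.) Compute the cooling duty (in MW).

vapour 48.3→-33.3 °C: -176.26 kJ/kg
condensation at -33.3 °C: -1370 kJ/kg
liquid -33.3→-57.0 °C: -111.39 kJ/kg
Δh = -176.26 + -1370 + -111.39 = -1657.6 kJ/kg
Q = ṁ·Δh = 54.75 kg/min × -1657.6 kJ/kg = -90756 kJ/min
|Q| = 1512.6 kW = 1.5126 MW

Q_c = 1.51 MW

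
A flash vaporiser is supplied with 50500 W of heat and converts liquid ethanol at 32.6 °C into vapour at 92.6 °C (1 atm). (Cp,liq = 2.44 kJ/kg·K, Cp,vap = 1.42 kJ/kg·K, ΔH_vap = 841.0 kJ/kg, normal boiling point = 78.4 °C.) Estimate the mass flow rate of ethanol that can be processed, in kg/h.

Δh = 2.44×(78.4−32.6) + 841.0 + 1.42×(92.6−78.4) = 972.92 kJ/kg
Q = 50500 W = 50.5 kJ/s = 181800 kJ/h
ṁ = Q/Δh = 181800 / 972.92 = 186.86 kg/h

ṁ = 187 kg/h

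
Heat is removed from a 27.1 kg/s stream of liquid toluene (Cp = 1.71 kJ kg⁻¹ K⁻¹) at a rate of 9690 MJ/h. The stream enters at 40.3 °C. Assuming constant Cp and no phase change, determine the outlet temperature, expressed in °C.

T_out = -17.8 °C

Q = 9690 MJ/h = 2691.7 kJ/s
ΔT = Q/(ṁ·Cp) = 2691.7/(27.1×1.71) = 58.084 K
T_out = 40.3 − 58.084 = -17.784 °C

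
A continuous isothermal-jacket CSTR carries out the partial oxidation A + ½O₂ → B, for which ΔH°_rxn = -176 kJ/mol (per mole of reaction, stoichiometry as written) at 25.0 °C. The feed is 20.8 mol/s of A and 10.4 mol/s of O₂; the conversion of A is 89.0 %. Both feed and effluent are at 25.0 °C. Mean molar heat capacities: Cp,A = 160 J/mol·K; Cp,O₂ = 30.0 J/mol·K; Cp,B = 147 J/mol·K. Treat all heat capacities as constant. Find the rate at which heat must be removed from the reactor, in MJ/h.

Extent of reaction ξ = 0.890 × 20.8 = 18.512 mol/s
Reaction term: ξ·ΔH°_rxn = 18.512 × -176 = -3258.1 kJ/s
Q = ΔH = -3258.1 kJ/s = -3258.1 kW
Heat removed = 11729 MJ/h

Q_out = 11700 MJ/h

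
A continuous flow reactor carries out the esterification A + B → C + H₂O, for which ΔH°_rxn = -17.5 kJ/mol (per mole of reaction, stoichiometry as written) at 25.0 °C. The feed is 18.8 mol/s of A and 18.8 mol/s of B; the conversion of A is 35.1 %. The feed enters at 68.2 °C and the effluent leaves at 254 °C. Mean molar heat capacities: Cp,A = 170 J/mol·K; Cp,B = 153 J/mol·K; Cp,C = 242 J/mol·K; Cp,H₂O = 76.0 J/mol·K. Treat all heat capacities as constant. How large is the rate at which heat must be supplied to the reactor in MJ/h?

Extent of reaction ξ = 0.351 × 18.8 = 6.5988 mol/s
Reaction term: ξ·ΔH°_rxn = 6.5988 × -17.5 = -115.48 kJ/s
Sensible, feed 68.2→25 °C: -262.33 kJ/s
Outlet flows (mol/s): A 12.201, B 12.201, C 6.5988, H₂O 6.5988
Sensible, products 25→254 °C: 1383 kJ/s
Q = ΔH = 1005.2 kJ/s = 1005.2 kW
Heat supplied = 3618.8 MJ/h

Q_in = 3620 MJ/h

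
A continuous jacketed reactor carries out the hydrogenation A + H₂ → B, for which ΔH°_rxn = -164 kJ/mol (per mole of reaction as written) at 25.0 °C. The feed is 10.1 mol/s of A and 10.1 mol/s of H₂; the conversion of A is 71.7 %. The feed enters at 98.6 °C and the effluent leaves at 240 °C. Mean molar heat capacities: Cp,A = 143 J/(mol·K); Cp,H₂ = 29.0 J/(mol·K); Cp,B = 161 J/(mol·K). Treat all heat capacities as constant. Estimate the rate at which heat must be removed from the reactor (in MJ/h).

Q_out = 3450 MJ/h

Extent of reaction ξ = 0.717 × 10.1 = 7.2417 mol/s
Reaction term: ξ·ΔH°_rxn = 7.2417 × -164 = -1187.6 kJ/s
Sensible, feed 98.6→25 °C: -127.86 kJ/s
Outlet flows (mol/s): A 2.8583, H₂ 2.8583, B 7.2417
Sensible, products 25→240 °C: 356.37 kJ/s
Q = ΔH = -959.13 kJ/s = -959.13 kW
Heat removed = 3452.9 MJ/h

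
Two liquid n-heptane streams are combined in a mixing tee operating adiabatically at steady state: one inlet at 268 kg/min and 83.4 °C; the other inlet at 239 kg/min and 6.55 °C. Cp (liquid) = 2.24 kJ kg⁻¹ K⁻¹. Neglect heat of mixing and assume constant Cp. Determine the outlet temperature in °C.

Adiabatic, steady state ⇒ Σ ṁᵢCp,ᵢ(T_out − Tᵢ) = 0
Σ ṁᵢCp,ᵢTᵢ = 268×2.24×83.4 + 239×2.24×6.55 = 53573
Σ ṁᵢCp,ᵢ = 268×2.24 + 239×2.24 = 1135.7
T_out = 53573 / 1135.7 = 47.173 °C

T_out = 47.2 °C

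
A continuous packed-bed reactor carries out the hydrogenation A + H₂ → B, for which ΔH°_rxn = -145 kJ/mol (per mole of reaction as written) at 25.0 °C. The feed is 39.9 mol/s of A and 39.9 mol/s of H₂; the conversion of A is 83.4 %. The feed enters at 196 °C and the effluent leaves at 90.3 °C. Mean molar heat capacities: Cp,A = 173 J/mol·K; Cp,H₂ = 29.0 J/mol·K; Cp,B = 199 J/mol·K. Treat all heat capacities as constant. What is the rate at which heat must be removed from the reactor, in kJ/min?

Extent of reaction ξ = 0.834 × 39.9 = 33.277 mol/s
Reaction term: ξ·ΔH°_rxn = 33.277 × -145 = -4825.1 kJ/s
Sensible, feed 196→25 °C: -1378.2 kJ/s
Outlet flows (mol/s): A 6.6234, H₂ 6.6234, B 33.277
Sensible, products 25→90.3 °C: 519.79 kJ/s
Q = ΔH = -5683.5 kJ/s = -5683.5 kW
Heat removed = 341010 kJ/min

Q_out = 341000 kJ/min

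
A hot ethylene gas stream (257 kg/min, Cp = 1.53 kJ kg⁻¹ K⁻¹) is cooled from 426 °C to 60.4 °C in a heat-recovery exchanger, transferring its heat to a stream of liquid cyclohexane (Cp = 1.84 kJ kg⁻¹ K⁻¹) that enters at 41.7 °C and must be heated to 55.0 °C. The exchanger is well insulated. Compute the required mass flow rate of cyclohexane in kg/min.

Heat released by hot stream: Q = 257 × 1.53 × (426 − 60.4) = 143760 kJ/min
Energy balance on cold side (adiabatic exchanger): Q = ṁ_c·Cp_c·(T_c,out − T_c,in)
ṁ_c = 143760 / [1.84 × (55.0 − 41.7)] = 5874.4 kg/min

ṁ_c = 5870 kg/min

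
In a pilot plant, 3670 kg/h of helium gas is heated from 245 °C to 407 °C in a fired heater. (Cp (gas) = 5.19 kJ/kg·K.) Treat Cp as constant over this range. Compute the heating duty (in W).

Q = 857000 W

Q = ṁ·Cp·ΔT = 3670 × 5.19 × (407 − 245) = 3.0857e+06 kJ/h
Converting: 3.0857e+06 / 3600 s = 857.13 kW
Heating duty = 857130 W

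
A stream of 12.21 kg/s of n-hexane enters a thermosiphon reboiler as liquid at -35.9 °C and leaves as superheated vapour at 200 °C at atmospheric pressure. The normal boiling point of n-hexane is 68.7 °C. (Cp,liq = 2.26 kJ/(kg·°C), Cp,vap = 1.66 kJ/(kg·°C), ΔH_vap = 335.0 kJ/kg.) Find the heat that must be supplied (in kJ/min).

liquid -35.9→68.7 °C: 236.4 kJ/kg
vaporisation at 68.7 °C: 335 kJ/kg
vapour 68.7→200 °C: 217.96 kJ/kg
Δh = 236.4 + 335 + 217.96 = 789.35 kJ/kg
Q = ṁ·Δh = 12.21 kg/s × 789.35 kJ/kg = 9638 kJ/s
|Q| = 9638 kW = 578280 kJ/min

Q = 578000 kJ/min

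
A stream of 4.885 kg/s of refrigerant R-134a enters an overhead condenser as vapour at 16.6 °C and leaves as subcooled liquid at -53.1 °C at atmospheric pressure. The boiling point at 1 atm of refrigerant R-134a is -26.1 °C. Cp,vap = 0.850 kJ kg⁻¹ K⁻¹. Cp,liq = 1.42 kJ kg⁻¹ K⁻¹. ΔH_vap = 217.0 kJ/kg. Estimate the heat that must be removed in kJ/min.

vapour 16.6→-26.1 °C: -36.295 kJ/kg
condensation at -26.1 °C: -217 kJ/kg
liquid -26.1→-53.1 °C: -38.34 kJ/kg
Δh = -36.295 + -217 + -38.34 = -291.63 kJ/kg
Q = ṁ·Δh = 4.885 kg/s × -291.63 kJ/kg = -1424.6 kJ/s
|Q| = 1424.6 kW = 85478 kJ/min

Q_c = 85500 kJ/min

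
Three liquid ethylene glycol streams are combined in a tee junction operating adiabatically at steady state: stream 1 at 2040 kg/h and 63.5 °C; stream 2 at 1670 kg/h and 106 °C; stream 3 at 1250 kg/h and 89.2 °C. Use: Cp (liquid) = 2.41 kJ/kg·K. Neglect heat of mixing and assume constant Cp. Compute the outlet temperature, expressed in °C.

Energy balance with Q = 0: Σ ṁᵢCp,ᵢ(T_out − Tᵢ) = 0
T_out = Σ ṁᵢCp,ᵢTᵢ / Σ ṁᵢCp,ᵢ
      = 1.0075e+06 / 11954 = 84.286 °C

T_out = 84.3 °C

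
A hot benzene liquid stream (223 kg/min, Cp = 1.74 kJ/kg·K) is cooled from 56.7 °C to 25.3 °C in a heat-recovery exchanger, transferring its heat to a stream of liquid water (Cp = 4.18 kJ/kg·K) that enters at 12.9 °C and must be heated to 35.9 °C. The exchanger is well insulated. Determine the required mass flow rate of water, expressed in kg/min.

ṁ_c = 127 kg/min

Heat released by hot stream: Q = 223 × 1.74 × (56.7 − 25.3) = 12184 kJ/min
Energy balance on cold side (adiabatic exchanger): Q = ṁ_c·Cp_c·(T_c,out − T_c,in)
ṁ_c = 12184 / [4.18 × (35.9 − 12.9)] = 126.73 kg/min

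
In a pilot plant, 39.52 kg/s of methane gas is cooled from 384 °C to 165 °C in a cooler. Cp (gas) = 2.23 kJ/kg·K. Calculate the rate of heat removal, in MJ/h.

Q = ṁ·Cp·ΔT = 39.52 × 2.23 × (165 − 384) = -19300 kJ/s
Cooling duty = 69481 MJ/h

Q_c = 69500 MJ/h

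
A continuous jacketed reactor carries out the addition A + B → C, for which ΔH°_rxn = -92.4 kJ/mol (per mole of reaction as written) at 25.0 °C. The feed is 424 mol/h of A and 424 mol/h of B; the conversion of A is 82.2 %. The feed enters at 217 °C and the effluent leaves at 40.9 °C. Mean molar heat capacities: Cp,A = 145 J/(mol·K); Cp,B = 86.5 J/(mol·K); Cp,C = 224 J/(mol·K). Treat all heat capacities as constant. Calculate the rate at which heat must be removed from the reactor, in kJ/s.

Q_out = 13.8 kJ/s

Extent of reaction ξ = 0.822 × 424 = 348.53 mol/h
Reaction term: ξ·ΔH°_rxn = 348.53 × -92.4 = -32204 kJ/h
Sensible, feed 217→25 °C: -18846 kJ/h
Outlet flows (mol/h): A 75.472, B 75.472, C 348.53
Sensible, products 25→40.9 °C: 1519.1 kJ/h
Q = ΔH = -49531 kJ/h = -13.759 kW
Heat removed = 13.759 kJ/s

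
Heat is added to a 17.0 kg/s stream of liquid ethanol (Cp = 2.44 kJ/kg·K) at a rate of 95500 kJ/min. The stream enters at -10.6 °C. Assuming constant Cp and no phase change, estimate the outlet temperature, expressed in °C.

T_out = 27.8 °C

Q = 95500 kJ/min = 1591.7 kJ/s
ΔT = Q/(ṁ·Cp) = 1591.7/(17.0×2.44) = 38.372 K
T_out = -10.6 + 38.372 = 27.772 °C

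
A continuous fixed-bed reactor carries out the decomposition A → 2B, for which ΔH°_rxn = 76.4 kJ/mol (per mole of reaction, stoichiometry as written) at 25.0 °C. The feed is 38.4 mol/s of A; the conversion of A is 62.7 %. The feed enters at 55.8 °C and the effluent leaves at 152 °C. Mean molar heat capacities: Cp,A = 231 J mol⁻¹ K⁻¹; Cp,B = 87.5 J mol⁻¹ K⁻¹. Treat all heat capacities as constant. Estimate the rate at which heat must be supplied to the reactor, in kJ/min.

Extent of reaction ξ = 0.627 × 38.4 = 24.077 mol/s
Reaction term: ξ·ΔH°_rxn = 24.077 × 76.4 = 1839.5 kJ/s
Sensible, feed 55.8→25 °C: -273.21 kJ/s
Outlet flows (mol/s): A 14.323, B 48.154
Sensible, products 25→152 °C: 955.31 kJ/s
Q = ΔH = 2521.6 kJ/s = 2521.6 kW
Heat supplied = 151290 kJ/min

Q_in = 151000 kJ/min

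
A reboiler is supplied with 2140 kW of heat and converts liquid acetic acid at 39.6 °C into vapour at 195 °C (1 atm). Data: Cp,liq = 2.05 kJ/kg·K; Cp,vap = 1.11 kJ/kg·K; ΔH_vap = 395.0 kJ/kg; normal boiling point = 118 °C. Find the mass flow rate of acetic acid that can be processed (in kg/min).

Δh = 2.05×(118−39.6) + 395.0 + 1.11×(195−118) = 641.19 kJ/kg
Q = 2140 kW = 2140 kJ/s = 128400 kJ/min
ṁ = Q/Δh = 128400 / 641.19 = 200.25 kg/min

ṁ = 200 kg/min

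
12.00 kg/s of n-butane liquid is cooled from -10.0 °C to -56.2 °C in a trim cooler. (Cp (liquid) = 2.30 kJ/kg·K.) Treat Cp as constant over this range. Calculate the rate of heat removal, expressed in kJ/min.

Q = ṁ·Cp·ΔT = 12.00 × 2.30 × (-56.2 − -10.0) = -1275.1 kJ/s
Cooling duty = 76507 kJ/min

Q_c = 76500 kJ/min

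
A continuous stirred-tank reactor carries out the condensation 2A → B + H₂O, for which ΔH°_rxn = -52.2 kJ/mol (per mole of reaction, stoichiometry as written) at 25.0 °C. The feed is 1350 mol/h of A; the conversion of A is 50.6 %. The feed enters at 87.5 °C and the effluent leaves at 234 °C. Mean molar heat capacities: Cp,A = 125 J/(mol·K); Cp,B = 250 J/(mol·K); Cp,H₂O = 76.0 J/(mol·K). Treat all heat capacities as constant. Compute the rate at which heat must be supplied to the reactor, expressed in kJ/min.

Extent of reaction ξ = 0.506 × 1350 / 2 = 341.55 mol/h
Reaction term: ξ·ΔH°_rxn = 341.55 × -52.2 = -17829 kJ/h
Sensible, feed 87.5→25 °C: -10547 kJ/h
Outlet flows (mol/h): A 666.9, B 341.55, H₂O 341.55
Sensible, products 25→234 °C: 40694 kJ/h
Q = ΔH = 12318 kJ/h = 3.4217 kW
Heat supplied = 205.3 kJ/min

Q_in = 205 kJ/min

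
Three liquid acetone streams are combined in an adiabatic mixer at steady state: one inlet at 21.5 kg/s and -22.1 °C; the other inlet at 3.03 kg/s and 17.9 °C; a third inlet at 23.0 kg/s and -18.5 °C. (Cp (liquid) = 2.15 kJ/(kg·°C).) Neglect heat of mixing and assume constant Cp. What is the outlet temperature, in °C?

T_out = -17.8 °C

Adiabatic, steady state ⇒ Σ ṁᵢCp,ᵢ(T_out − Tᵢ) = 0
Σ ṁᵢCp,ᵢTᵢ = 21.5×2.15×-22.1 + 3.03×2.15×17.9 + 23.0×2.15×-18.5 = -1819.8
Σ ṁᵢCp,ᵢ = 21.5×2.15 + 3.03×2.15 + 23.0×2.15 = 102.19
T_out = -1819.8 / 102.19 = -17.808 °C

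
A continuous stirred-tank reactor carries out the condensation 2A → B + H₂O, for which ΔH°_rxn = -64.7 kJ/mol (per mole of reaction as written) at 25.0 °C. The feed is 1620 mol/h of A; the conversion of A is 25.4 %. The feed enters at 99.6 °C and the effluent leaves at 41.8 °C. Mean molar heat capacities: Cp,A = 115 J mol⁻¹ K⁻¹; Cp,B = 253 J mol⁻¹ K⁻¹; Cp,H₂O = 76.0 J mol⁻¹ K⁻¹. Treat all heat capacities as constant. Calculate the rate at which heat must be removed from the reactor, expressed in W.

Q_out = 6590 W

Extent of reaction ξ = 0.254 × 1620 / 2 = 205.74 mol/h
Reaction term: ξ·ΔH°_rxn = 205.74 × -64.7 = -13311 kJ/h
Sensible, feed 99.6→25 °C: -13898 kJ/h
Outlet flows (mol/h): A 1208.5, B 205.74, H₂O 205.74
Sensible, products 25→41.8 °C: 3472 kJ/h
Q = ΔH = -23737 kJ/h = -6.5937 kW
Heat removed = 6593.7 W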